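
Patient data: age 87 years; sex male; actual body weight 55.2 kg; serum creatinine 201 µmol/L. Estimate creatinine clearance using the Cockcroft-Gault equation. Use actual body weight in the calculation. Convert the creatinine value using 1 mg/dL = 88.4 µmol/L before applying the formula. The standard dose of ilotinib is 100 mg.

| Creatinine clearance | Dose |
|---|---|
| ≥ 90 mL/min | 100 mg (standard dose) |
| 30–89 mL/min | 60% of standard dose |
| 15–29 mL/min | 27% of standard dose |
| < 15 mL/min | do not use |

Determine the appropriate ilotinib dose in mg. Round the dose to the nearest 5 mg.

25 mg

SCr = 201 / 88.4 = 2.274 mg/dL
CrCl = (140 − 87) × 55.2 / (72 × 2.274) = 2925.6 / 163.73 ≈ 17.9 mL/min
CrCl ≈ 18 mL/min → bracket 15–29 mL/min.
27% of 100 mg = 27 mg → 25 mg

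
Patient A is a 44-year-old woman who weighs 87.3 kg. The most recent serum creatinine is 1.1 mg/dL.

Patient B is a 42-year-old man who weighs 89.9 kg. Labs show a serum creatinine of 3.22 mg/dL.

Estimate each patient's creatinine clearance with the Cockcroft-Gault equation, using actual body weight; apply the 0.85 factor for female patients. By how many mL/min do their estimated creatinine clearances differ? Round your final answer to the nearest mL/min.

52 mL/min

Patient A: CrCl = (140 − 44) × 87.3 / (72 × 1.1) × 0.85 = 8380.8 / 79.20 × 0.85 ≈ 89.9 mL/min
Patient B: CrCl = (140 − 42) × 89.9 / (72 × 3.22) = 8810.2 / 231.84 ≈ 38.0 mL/min
|89.9 − 38.0| = 51.9 mL/min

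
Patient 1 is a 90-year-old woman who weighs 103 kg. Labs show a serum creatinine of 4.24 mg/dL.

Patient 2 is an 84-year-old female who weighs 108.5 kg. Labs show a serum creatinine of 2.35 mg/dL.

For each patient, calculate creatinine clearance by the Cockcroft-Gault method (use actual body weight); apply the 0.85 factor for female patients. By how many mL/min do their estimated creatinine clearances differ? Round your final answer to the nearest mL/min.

16 mL/min

Patient 1: CrCl = (140 − 90) × 103 / (72 × 4.24) × 0.85 = 5150.0 / 305.28 × 0.85 ≈ 14.3 mL/min
Patient 2: CrCl = (140 − 84) × 108.5 / (72 × 2.35) × 0.85 = 6076.0 / 169.20 × 0.85 ≈ 30.5 mL/min
|14.3 − 30.5| = 16.2 mL/min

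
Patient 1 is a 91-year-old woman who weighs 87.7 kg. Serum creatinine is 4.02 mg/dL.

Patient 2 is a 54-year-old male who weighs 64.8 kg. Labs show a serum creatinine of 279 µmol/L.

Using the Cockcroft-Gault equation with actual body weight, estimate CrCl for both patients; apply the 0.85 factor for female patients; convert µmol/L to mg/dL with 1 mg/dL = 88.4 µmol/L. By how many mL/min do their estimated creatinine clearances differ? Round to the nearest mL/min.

Patient 1: CrCl = (140 − 91) × 87.7 / (72 × 4.02) × 0.85 = 4297.3 / 289.44 × 0.85 ≈ 12.6 mL/min
Patient 2: SCr = 279 / 88.4 = 3.156 mg/dL
Patient 2: CrCl = (140 − 54) × 64.8 / (72 × 3.156) = 5572.8 / 227.23 ≈ 24.5 mL/min
|12.6 − 24.5| = 11.9 mL/min

12 mL/min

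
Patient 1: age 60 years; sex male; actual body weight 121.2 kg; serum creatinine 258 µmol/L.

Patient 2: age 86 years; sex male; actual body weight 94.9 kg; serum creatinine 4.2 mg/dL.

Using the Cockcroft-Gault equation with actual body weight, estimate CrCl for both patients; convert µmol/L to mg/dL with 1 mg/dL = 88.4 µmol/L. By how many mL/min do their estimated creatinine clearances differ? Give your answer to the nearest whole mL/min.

Patient 1: SCr = 258 / 88.4 = 2.919 mg/dL
Patient 1: CrCl = (140 − 60) × 121.2 / (72 × 2.919) = 9696.0 / 210.17 ≈ 46.1 mL/min
Patient 2: CrCl = (140 − 86) × 94.9 / (72 × 4.2) = 5124.6 / 302.40 ≈ 16.9 mL/min
|46.1 − 16.9| = 29.2 mL/min

29 mL/min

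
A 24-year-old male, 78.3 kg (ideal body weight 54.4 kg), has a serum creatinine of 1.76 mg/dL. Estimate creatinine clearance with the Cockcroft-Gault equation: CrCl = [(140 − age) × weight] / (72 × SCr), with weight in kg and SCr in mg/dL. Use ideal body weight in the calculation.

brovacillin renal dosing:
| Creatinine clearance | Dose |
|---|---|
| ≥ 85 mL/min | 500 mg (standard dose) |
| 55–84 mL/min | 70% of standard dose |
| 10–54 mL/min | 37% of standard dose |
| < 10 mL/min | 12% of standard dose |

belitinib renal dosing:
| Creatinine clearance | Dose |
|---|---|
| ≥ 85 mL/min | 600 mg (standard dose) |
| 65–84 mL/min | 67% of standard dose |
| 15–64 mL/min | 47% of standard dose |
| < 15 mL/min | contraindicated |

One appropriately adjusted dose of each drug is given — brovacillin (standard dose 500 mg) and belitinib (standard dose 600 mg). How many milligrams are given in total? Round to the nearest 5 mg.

465 mg

CrCl = (140 − 24) × 54.4 / (72 × 1.76) = 6310.4 / 126.72 ≈ 49.8 mL/min
CrCl ≈ 50 mL/min.
brovacillin: 10–54 mL/min → 37% of 500 mg = 185 mg.
belitinib: 15–64 mL/min → 47% of 600 mg = 282 mg.
Total = 185 + 282 = 467 mg.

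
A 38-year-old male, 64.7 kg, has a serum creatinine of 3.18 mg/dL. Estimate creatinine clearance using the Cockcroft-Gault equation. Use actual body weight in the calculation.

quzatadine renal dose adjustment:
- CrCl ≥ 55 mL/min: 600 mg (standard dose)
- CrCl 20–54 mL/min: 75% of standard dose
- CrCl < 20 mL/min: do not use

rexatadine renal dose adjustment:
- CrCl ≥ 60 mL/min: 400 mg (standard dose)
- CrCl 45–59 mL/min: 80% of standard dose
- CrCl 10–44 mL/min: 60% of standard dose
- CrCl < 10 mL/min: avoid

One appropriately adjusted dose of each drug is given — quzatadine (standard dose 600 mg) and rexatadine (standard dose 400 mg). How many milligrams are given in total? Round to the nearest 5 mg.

CrCl = (140 − 38) × 64.7 / (72 × 3.18) = 6599.4 / 228.96 ≈ 28.8 mL/min
CrCl ≈ 29 mL/min.
quzatadine: 20–54 mL/min → 75% of 600 mg = 450 mg.
rexatadine: 10–44 mL/min → 60% of 400 mg = 240 mg.
Total = 450 + 240 = 690 mg.

690 mg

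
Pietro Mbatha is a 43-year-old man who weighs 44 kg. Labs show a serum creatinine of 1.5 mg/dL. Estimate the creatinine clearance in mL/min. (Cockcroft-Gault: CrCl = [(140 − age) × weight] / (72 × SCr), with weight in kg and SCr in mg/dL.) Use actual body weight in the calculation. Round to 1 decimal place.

CrCl = (140 − 43) × 44 / (72 × 1.5) = 4268.0 / 108.00 ≈ 39.5 mL/min

39.5 mL/min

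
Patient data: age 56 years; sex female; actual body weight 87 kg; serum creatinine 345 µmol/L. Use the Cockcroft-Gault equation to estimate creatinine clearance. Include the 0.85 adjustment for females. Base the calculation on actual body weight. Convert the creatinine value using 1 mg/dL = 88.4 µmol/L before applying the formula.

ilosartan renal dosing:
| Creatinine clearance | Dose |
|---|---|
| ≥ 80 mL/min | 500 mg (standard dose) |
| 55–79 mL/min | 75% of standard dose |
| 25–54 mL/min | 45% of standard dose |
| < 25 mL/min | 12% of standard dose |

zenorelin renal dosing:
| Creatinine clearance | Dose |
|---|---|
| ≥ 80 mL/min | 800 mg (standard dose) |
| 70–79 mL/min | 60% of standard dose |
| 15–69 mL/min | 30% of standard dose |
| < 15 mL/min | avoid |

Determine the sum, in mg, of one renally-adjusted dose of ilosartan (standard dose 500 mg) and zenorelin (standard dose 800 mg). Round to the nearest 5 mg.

300 mg

SCr = 345 / 88.4 = 3.903 mg/dL
CrCl = (140 − 56) × 87 / (72 × 3.903) × 0.85 = 7308.0 / 281.02 × 0.85 ≈ 22.1 mL/min
CrCl ≈ 22 mL/min.
ilosartan: < 25 mL/min → 12% of 500 mg = 60 mg.
zenorelin: 15–69 mL/min → 30% of 800 mg = 240 mg.
Total = 60 + 240 = 300 mg.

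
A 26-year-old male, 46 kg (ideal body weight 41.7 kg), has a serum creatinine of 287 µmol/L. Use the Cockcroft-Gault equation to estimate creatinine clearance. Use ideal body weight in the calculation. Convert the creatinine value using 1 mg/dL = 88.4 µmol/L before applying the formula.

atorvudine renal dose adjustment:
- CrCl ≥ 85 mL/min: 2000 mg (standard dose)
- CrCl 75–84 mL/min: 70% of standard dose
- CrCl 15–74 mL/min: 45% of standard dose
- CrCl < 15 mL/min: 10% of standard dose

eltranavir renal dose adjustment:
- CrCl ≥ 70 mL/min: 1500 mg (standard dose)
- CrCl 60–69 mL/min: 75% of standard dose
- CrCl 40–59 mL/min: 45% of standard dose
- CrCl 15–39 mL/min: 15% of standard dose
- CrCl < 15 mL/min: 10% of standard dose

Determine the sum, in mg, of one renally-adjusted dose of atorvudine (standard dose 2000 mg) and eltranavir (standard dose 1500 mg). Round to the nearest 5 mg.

SCr = 287 / 88.4 = 3.247 mg/dL
CrCl = (140 − 26) × 41.7 / (72 × 3.247) = 4753.8 / 233.78 ≈ 20.3 mL/min
CrCl ≈ 20 mL/min.
atorvudine: 15–74 mL/min → 45% of 2000 mg = 900 mg.
eltranavir: 15–39 mL/min → 15% of 1500 mg = 225 mg.
Total = 900 + 225 = 1125 mg.

1125 mg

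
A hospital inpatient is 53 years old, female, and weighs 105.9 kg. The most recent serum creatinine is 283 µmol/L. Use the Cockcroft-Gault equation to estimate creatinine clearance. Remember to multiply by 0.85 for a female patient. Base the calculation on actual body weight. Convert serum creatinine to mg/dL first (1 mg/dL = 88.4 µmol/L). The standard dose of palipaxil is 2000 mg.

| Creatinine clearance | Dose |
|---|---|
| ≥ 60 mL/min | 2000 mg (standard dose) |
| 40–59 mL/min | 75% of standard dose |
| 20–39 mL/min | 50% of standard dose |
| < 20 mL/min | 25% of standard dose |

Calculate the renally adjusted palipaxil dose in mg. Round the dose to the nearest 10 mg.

1000 mg

SCr = 283 / 88.4 = 3.201 mg/dL
CrCl = (140 − 53) × 105.9 / (72 × 3.201) × 0.85 = 9213.3 / 230.47 × 0.85 ≈ 34.0 mL/min
CrCl ≈ 34 mL/min → bracket 20–39 mL/min.
50% of 2000 mg = 1000 mg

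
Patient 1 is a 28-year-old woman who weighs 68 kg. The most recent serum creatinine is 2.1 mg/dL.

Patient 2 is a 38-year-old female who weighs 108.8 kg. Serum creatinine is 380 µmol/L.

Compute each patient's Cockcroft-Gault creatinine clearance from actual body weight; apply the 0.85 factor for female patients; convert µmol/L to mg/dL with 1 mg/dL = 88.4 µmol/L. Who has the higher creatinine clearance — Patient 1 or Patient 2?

Patient 1: CrCl = (140 − 28) × 68 / (72 × 2.1) × 0.85 = 7616.0 / 151.20 × 0.85 ≈ 42.8 mL/min
Patient 2: SCr = 380 / 88.4 = 4.299 mg/dL
Patient 2: CrCl = (140 − 38) × 108.8 / (72 × 4.299) × 0.85 = 11097.6 / 309.53 × 0.85 ≈ 30.5 mL/min
42.8 vs 30.5 mL/min → Patient 1 is higher.

Patient 1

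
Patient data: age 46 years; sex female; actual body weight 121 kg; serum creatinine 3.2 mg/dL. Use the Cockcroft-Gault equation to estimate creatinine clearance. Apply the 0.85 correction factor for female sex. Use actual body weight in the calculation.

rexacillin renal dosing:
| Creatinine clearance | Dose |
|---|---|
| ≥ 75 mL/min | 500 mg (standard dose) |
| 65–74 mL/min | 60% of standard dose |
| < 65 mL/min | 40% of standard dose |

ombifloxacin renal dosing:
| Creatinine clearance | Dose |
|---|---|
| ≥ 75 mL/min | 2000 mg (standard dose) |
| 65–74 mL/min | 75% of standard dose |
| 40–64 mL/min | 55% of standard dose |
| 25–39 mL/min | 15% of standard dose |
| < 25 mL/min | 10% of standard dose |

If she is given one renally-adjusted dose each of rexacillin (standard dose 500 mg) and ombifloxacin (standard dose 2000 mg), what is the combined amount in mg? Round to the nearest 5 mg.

1300 mg

CrCl = (140 − 46) × 121 / (72 × 3.2) × 0.85 = 11374.0 / 230.40 × 0.85 ≈ 42.0 mL/min
CrCl ≈ 42 mL/min.
rexacillin: < 65 mL/min → 40% of 500 mg = 200 mg.
ombifloxacin: 40–64 mL/min → 55% of 2000 mg = 1100 mg.
Total = 200 + 1100 = 1300 mg.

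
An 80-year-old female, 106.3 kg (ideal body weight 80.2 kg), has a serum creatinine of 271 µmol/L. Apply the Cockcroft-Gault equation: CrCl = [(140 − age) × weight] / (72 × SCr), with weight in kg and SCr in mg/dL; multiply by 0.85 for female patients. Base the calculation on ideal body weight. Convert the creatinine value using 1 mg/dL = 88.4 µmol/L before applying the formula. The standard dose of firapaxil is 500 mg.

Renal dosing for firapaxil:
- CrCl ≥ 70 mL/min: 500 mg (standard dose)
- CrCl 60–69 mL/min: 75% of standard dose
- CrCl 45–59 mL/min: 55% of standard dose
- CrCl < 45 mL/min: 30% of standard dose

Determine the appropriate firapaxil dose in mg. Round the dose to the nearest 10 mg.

SCr = 271 / 88.4 = 3.066 mg/dL
CrCl = (140 − 80) × 80.2 / (72 × 3.066) × 0.85 = 4812.0 / 220.75 × 0.85 ≈ 18.5 mL/min
CrCl ≈ 19 mL/min → bracket < 45 mL/min.
30% of 500 mg = 150 mg

150 mg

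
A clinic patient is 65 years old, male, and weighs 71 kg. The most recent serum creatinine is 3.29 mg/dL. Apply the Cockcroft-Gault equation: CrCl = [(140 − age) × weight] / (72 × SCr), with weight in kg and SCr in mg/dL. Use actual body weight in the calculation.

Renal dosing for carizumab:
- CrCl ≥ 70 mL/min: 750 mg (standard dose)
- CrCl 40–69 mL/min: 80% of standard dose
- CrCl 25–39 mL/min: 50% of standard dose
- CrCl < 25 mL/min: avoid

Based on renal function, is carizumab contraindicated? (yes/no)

yes

CrCl = (140 − 65) × 71 / (72 × 3.29) = 5325.0 / 236.88 ≈ 22.5 mL/min
CrCl ≈ 22 mL/min, which is < 25 mL/min.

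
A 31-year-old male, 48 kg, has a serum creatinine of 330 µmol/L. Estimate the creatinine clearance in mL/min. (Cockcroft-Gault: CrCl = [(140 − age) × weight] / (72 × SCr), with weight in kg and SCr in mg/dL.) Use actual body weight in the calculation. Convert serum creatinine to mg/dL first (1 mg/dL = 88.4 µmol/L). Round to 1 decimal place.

19.5 mL/min

SCr = 330 / 88.4 = 3.733 mg/dL
CrCl = (140 − 31) × 48 / (72 × 3.733) = 5232.0 / 268.78 ≈ 19.5 mL/min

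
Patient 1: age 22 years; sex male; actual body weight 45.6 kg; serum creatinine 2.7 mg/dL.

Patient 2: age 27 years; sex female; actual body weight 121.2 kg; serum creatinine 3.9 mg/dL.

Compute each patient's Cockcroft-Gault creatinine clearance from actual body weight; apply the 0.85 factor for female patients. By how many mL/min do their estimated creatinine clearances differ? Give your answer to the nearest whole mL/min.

Patient 1: CrCl = (140 − 22) × 45.6 / (72 × 2.7) = 5380.8 / 194.40 ≈ 27.7 mL/min
Patient 2: CrCl = (140 − 27) × 121.2 / (72 × 3.9) × 0.85 = 13695.6 / 280.80 × 0.85 ≈ 41.5 mL/min
|27.7 − 41.5| = 13.8 mL/min

14 mL/min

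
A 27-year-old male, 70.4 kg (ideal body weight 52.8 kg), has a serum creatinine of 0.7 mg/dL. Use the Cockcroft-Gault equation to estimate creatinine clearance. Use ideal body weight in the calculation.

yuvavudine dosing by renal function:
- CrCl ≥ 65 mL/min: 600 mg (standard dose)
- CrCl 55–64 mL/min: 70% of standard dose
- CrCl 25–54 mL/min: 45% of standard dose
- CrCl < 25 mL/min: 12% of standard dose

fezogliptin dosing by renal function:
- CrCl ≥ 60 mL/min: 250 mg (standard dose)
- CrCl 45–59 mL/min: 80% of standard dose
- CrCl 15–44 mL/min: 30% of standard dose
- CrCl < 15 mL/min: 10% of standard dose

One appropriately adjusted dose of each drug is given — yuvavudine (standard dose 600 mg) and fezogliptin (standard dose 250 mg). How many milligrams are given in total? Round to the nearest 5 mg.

850 mg

CrCl = (140 − 27) × 52.8 / (72 × 0.7) = 5966.4 / 50.40 ≈ 118.4 mL/min
CrCl ≈ 118 mL/min.
yuvavudine: ≥ 65 mL/min → 100% of 600 mg = 600 mg.
fezogliptin: ≥ 60 mL/min → 100% of 250 mg = 250 mg.
Total = 600 + 250 = 850 mg.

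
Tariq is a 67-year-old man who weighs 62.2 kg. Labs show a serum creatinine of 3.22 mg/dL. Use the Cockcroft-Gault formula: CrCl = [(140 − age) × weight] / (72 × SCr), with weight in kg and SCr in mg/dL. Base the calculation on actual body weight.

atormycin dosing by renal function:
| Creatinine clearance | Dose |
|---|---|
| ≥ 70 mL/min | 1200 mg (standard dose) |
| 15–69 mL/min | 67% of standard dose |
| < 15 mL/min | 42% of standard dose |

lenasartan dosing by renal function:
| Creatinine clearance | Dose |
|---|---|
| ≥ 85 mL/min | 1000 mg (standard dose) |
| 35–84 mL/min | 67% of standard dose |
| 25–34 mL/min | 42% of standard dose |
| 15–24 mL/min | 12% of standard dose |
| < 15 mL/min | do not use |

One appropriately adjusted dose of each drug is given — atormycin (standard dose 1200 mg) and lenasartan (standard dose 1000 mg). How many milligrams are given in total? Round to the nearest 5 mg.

925 mg

CrCl = (140 − 67) × 62.2 / (72 × 3.22) = 4540.6 / 231.84 ≈ 19.6 mL/min
CrCl ≈ 20 mL/min.
atormycin: 15–69 mL/min → 67% of 1200 mg = 804 mg.
lenasartan: 15–24 mL/min → 12% of 1000 mg = 120 mg.
Total = 804 + 120 = 924 mg.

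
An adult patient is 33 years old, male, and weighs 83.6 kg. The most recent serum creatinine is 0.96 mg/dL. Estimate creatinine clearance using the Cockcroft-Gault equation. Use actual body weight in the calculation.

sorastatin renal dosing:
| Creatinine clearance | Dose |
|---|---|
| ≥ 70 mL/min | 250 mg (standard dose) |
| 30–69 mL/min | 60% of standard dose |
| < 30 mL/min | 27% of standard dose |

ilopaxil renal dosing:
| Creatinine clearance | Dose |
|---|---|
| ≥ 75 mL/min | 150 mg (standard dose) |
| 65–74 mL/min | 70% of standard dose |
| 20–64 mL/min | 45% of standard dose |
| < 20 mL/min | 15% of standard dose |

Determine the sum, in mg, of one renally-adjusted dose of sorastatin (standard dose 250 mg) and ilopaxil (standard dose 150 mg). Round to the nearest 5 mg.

400 mg

CrCl = (140 − 33) × 83.6 / (72 × 0.96) = 8945.2 / 69.12 ≈ 129.4 mL/min
CrCl ≈ 129 mL/min.
sorastatin: ≥ 70 mL/min → 100% of 250 mg = 250 mg.
ilopaxil: ≥ 75 mL/min → 100% of 150 mg = 150 mg.
Total = 250 + 150 = 400 mg.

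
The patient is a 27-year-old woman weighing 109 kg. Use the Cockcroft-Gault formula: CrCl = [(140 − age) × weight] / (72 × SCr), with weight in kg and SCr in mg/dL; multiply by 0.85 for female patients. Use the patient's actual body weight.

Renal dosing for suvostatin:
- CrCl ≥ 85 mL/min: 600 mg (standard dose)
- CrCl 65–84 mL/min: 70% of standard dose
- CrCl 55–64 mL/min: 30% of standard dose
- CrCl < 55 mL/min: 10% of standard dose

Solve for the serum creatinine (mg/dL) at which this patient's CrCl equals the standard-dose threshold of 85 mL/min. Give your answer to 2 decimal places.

1.71 mg/dL

Standard dose requires CrCl ≥ 85 mL/min.
Set (140 − 27) × 109 × 0.85 / (72 × SCr) = 85
SCr = (140 − 27) × 109 × 0.85 / (72 × 85) = 1.711 mg/dL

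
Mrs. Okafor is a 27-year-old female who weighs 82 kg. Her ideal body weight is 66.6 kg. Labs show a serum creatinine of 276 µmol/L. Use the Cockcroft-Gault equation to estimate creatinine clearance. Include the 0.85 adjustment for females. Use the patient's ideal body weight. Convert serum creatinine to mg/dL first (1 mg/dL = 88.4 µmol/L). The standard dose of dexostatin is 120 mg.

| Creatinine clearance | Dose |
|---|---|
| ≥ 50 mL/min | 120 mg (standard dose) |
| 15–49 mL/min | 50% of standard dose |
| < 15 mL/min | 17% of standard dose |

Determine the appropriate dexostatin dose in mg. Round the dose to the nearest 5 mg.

SCr = 276 / 88.4 = 3.122 mg/dL
CrCl = (140 − 27) × 66.6 / (72 × 3.122) × 0.85 = 7525.8 / 224.78 × 0.85 ≈ 28.5 mL/min
CrCl ≈ 28 mL/min → bracket 15–49 mL/min.
50% of 120 mg = 60 mg

60 mg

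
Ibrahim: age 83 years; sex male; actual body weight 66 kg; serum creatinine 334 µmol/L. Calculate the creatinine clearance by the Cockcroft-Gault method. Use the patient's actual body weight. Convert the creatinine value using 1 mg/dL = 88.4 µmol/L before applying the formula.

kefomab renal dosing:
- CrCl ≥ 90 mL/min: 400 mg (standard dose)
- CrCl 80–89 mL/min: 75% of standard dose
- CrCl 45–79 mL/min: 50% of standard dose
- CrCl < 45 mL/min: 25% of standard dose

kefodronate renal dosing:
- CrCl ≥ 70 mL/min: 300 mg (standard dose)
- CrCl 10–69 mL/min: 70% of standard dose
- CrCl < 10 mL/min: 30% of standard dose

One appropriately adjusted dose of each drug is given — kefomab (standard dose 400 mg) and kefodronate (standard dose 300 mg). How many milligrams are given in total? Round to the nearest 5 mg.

SCr = 334 / 88.4 = 3.778 mg/dL
CrCl = (140 − 83) × 66 / (72 × 3.778) = 3762.0 / 272.02 ≈ 13.8 mL/min
CrCl ≈ 14 mL/min.
kefomab: < 45 mL/min → 25% of 400 mg = 100 mg.
kefodronate: 10–69 mL/min → 70% of 300 mg = 210 mg.
Total = 100 + 210 = 310 mg.

310 mg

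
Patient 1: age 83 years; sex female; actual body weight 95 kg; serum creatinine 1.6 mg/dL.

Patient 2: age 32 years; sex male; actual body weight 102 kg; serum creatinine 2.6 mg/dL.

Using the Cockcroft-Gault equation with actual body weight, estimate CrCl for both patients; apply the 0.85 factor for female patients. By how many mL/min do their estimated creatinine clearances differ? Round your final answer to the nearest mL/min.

19 mL/min

Patient 1: CrCl = (140 − 83) × 95 / (72 × 1.6) × 0.85 = 5415.0 / 115.20 × 0.85 ≈ 40.0 mL/min
Patient 2: CrCl = (140 − 32) × 102 / (72 × 2.6) = 11016.0 / 187.20 ≈ 58.8 mL/min
|40.0 − 58.8| = 18.8 mL/min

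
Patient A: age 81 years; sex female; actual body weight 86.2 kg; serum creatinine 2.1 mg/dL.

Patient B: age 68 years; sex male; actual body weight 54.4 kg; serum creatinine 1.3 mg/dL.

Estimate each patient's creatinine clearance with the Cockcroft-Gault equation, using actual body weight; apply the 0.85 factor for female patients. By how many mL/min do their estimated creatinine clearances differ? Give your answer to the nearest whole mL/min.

13 mL/min

Patient A: CrCl = (140 − 81) × 86.2 / (72 × 2.1) × 0.85 = 5085.8 / 151.20 × 0.85 ≈ 28.6 mL/min
Patient B: CrCl = (140 − 68) × 54.4 / (72 × 1.3) = 3916.8 / 93.60 ≈ 41.8 mL/min
|28.6 − 41.8| = 13.2 mL/min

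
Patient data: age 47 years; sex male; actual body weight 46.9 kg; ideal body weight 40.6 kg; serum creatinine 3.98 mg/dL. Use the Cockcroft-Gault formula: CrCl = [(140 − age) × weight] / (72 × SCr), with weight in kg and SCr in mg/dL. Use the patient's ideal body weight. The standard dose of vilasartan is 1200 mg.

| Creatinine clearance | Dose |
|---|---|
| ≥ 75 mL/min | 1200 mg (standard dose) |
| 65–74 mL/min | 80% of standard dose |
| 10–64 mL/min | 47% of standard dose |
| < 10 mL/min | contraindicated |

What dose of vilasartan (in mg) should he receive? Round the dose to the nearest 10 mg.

560 mg

CrCl = (140 − 47) × 40.6 / (72 × 3.98) = 3775.8 / 286.56 ≈ 13.2 mL/min
CrCl ≈ 13 mL/min → bracket 10–64 mL/min.
47% of 1200 mg = 564 mg → 560 mg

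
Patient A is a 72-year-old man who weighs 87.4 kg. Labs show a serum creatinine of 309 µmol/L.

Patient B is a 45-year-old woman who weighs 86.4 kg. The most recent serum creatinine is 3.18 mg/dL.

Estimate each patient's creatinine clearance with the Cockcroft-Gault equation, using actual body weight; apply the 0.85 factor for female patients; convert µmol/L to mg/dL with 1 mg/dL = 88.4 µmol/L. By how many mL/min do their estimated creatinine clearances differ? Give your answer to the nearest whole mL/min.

Patient A: SCr = 309 / 88.4 = 3.495 mg/dL
Patient A: CrCl = (140 − 72) × 87.4 / (72 × 3.495) = 5943.2 / 251.64 ≈ 23.6 mL/min
Patient B: CrCl = (140 − 45) × 86.4 / (72 × 3.18) × 0.85 = 8208.0 / 228.96 × 0.85 ≈ 30.5 mL/min
|23.6 − 30.5| = 6.9 mL/min

7 mL/min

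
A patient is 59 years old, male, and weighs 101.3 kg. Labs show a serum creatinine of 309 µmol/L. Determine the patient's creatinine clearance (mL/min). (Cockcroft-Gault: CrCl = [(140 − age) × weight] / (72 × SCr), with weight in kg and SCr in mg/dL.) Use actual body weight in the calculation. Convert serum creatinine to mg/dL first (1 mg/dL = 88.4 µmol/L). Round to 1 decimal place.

32.6 mL/min

SCr = 309 / 88.4 = 3.495 mg/dL
CrCl = (140 − 59) × 101.3 / (72 × 3.495) = 8205.3 / 251.64 ≈ 32.6 mL/min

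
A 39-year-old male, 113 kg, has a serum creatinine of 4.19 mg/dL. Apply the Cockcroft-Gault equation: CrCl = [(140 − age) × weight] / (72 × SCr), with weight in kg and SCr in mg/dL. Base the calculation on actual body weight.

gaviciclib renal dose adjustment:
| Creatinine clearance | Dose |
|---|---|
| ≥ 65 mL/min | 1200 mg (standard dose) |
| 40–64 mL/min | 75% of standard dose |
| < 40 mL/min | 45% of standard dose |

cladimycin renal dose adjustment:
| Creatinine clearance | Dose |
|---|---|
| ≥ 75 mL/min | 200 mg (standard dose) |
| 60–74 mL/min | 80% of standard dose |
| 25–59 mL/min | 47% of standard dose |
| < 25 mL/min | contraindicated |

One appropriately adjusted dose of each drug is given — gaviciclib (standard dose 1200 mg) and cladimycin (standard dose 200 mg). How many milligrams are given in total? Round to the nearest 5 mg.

CrCl = (140 − 39) × 113 / (72 × 4.19) = 11413.0 / 301.68 ≈ 37.8 mL/min
CrCl ≈ 38 mL/min.
gaviciclib: < 40 mL/min → 45% of 1200 mg = 540 mg.
cladimycin: 25–59 mL/min → 47% of 200 mg = 94 mg.
Total = 540 + 94 = 634 mg.

635 mg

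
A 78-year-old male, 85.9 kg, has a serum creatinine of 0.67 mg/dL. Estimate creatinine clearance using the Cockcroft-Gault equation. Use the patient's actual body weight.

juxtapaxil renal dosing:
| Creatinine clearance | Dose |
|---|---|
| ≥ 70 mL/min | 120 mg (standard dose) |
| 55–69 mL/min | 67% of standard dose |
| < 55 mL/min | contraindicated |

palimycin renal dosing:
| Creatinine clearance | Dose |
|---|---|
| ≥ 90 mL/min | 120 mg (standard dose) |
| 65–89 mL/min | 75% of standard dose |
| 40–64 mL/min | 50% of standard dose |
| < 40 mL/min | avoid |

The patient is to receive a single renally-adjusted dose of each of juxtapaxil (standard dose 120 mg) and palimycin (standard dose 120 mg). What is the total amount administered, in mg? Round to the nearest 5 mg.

240 mg

CrCl = (140 − 78) × 85.9 / (72 × 0.67) = 5325.8 / 48.24 ≈ 110.4 mL/min
CrCl ≈ 110 mL/min.
juxtapaxil: ≥ 70 mL/min → 100% of 120 mg = 120 mg.
palimycin: ≥ 90 mL/min → 100% of 120 mg = 120 mg.
Total = 120 + 120 = 240 mg.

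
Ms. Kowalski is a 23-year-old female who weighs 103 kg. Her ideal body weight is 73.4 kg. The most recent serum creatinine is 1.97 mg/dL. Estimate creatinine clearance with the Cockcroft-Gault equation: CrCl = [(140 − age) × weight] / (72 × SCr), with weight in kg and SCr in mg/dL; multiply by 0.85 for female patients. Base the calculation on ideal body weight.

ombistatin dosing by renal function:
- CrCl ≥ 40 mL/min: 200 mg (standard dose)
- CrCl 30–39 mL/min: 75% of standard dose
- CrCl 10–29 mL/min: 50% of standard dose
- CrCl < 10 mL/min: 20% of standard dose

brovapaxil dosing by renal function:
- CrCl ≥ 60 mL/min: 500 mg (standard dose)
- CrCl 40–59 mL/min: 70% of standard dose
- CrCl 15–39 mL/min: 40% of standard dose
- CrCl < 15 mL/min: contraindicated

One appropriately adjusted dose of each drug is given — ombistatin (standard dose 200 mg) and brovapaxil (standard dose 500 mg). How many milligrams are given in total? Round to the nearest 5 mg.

CrCl = (140 − 23) × 73.4 / (72 × 1.97) × 0.85 = 8587.8 / 141.84 × 0.85 ≈ 51.5 mL/min
CrCl ≈ 51 mL/min.
ombistatin: ≥ 40 mL/min → 100% of 200 mg = 200 mg.
brovapaxil: 40–59 mL/min → 70% of 500 mg = 350 mg.
Total = 200 + 350 = 550 mg.

550 mg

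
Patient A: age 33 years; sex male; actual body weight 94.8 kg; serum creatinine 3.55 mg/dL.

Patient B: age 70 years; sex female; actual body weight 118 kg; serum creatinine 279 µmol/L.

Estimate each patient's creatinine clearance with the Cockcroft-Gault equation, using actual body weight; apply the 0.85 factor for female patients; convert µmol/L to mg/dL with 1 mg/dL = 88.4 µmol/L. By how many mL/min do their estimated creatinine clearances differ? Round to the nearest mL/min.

9 mL/min

Patient A: CrCl = (140 − 33) × 94.8 / (72 × 3.55) = 10143.6 / 255.60 ≈ 39.7 mL/min
Patient B: SCr = 279 / 88.4 = 3.156 mg/dL
Patient B: CrCl = (140 − 70) × 118 / (72 × 3.156) × 0.85 = 8260.0 / 227.23 × 0.85 ≈ 30.9 mL/min
|39.7 − 30.9| = 8.8 mL/min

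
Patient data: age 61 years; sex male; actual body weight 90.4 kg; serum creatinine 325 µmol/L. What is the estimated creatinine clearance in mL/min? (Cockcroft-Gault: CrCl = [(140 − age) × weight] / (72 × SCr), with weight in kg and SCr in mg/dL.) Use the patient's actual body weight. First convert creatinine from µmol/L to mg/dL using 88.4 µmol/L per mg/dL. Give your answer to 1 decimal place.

SCr = 325 / 88.4 = 3.676 mg/dL
CrCl = (140 − 61) × 90.4 / (72 × 3.676) = 7141.6 / 264.67 ≈ 27.0 mL/min

27.0 mL/min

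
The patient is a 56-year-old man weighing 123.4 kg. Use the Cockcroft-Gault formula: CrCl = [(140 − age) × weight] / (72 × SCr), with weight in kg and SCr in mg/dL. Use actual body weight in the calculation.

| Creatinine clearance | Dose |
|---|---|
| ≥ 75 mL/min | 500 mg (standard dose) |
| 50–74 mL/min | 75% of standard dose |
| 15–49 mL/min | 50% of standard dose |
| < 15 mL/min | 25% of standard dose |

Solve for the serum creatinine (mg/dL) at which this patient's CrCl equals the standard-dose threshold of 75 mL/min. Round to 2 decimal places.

1.92 mg/dL

Standard dose requires CrCl ≥ 75 mL/min.
Set (140 − 56) × 123.4 / (72 × SCr) = 75
SCr = (140 − 56) × 123.4 / (72 × 75) = 1.920 mg/dL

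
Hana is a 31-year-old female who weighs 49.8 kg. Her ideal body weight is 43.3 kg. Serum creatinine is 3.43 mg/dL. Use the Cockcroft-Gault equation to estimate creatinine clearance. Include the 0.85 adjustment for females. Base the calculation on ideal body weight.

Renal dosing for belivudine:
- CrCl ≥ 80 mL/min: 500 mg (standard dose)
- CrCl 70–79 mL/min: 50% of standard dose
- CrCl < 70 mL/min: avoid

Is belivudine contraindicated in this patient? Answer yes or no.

CrCl = (140 − 31) × 43.3 / (72 × 3.43) × 0.85 = 4719.7 / 246.96 × 0.85 ≈ 16.2 mL/min
CrCl ≈ 16 mL/min, which is < 70 mL/min.

yes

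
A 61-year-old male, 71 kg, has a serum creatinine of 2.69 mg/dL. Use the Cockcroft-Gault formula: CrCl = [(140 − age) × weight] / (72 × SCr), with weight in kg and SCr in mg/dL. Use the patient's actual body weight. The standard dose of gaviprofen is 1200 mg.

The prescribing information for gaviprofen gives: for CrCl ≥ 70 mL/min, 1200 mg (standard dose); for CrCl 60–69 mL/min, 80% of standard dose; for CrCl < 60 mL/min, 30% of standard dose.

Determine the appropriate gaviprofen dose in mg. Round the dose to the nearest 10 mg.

CrCl = (140 − 61) × 71 / (72 × 2.69) = 5609.0 / 193.68 ≈ 29.0 mL/min
CrCl ≈ 29 mL/min → bracket < 60 mL/min.
30% of 1200 mg = 360 mg

360 mg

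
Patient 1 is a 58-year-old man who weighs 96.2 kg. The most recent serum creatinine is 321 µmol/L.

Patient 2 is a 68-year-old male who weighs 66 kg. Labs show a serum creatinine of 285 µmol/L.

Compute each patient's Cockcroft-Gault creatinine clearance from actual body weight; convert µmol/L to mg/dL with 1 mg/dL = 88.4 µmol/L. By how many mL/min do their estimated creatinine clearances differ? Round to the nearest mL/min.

10 mL/min

Patient 1: SCr = 321 / 88.4 = 3.631 mg/dL
Patient 1: CrCl = (140 − 58) × 96.2 / (72 × 3.631) = 7888.4 / 261.43 ≈ 30.2 mL/min
Patient 2: SCr = 285 / 88.4 = 3.224 mg/dL
Patient 2: CrCl = (140 − 68) × 66 / (72 × 3.224) = 4752.0 / 232.13 ≈ 20.5 mL/min
|30.2 − 20.5| = 9.7 mL/min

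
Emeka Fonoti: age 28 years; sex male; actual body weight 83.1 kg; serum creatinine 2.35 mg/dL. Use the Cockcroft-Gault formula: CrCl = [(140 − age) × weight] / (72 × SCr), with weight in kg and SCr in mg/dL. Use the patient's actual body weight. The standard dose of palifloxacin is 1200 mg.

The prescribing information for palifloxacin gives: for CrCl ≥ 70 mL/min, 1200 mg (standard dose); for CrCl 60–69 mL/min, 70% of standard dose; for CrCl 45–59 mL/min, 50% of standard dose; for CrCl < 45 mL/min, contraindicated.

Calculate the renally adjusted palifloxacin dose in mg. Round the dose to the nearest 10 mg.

CrCl = (140 − 28) × 83.1 / (72 × 2.35) = 9307.2 / 169.20 ≈ 55.0 mL/min
CrCl ≈ 55 mL/min → bracket 45–59 mL/min.
50% of 1200 mg = 600 mg

600 mg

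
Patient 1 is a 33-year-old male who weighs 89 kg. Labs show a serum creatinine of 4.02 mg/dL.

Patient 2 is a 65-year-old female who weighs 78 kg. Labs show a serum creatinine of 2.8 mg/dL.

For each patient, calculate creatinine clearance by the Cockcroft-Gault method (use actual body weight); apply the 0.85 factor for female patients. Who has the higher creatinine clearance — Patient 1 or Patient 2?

Patient 1

Patient 1: CrCl = (140 − 33) × 89 / (72 × 4.02) = 9523.0 / 289.44 ≈ 32.9 mL/min
Patient 2: CrCl = (140 − 65) × 78 / (72 × 2.8) × 0.85 = 5850.0 / 201.60 × 0.85 ≈ 24.7 mL/min
32.9 vs 24.7 mL/min → Patient 1 is higher.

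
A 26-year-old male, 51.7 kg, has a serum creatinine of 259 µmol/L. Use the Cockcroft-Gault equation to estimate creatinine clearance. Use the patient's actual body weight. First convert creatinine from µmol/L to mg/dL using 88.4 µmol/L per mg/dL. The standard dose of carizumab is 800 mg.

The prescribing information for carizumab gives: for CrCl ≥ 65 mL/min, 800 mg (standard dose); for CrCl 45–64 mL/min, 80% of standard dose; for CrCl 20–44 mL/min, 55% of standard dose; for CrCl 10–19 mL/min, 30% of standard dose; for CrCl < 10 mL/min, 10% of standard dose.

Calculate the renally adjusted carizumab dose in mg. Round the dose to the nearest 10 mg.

440 mg

SCr = 259 / 88.4 = 2.93 mg/dL
CrCl = (140 − 26) × 51.7 / (72 × 2.93) = 5893.8 / 210.96 ≈ 27.9 mL/min
CrCl ≈ 28 mL/min → bracket 20–44 mL/min.
55% of 800 mg = 440 mg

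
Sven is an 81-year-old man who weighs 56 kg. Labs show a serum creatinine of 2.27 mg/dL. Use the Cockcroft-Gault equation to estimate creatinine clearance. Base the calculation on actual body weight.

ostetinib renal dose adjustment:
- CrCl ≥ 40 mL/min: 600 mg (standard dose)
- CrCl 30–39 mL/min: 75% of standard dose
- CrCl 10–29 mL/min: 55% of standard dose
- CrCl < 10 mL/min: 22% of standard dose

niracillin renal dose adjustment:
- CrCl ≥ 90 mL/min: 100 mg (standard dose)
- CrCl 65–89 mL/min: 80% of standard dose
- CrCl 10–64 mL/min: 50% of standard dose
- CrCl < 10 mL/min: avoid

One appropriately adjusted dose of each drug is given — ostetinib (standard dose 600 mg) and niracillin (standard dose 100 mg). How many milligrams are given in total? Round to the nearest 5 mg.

CrCl = (140 − 81) × 56 / (72 × 2.27) = 3304.0 / 163.44 ≈ 20.2 mL/min
CrCl ≈ 20 mL/min.
ostetinib: 10–29 mL/min → 55% of 600 mg = 330 mg.
niracillin: 10–64 mL/min → 50% of 100 mg = 50 mg.
Total = 330 + 50 = 380 mg.

380 mg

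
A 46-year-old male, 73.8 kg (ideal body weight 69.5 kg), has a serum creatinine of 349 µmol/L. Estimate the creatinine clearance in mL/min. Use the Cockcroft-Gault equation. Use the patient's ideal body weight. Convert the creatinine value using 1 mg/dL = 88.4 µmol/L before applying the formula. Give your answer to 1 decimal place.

23.0 mL/min

SCr = 349 / 88.4 = 3.948 mg/dL
CrCl = (140 − 46) × 69.5 / (72 × 3.948) = 6533.0 / 284.26 ≈ 23.0 mL/min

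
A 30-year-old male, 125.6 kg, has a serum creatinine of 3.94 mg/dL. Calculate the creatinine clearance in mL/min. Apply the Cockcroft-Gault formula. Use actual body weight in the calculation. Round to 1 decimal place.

48.7 mL/min

CrCl = (140 − 30) × 125.6 / (72 × 3.94) = 13816.0 / 283.68 ≈ 48.7 mL/min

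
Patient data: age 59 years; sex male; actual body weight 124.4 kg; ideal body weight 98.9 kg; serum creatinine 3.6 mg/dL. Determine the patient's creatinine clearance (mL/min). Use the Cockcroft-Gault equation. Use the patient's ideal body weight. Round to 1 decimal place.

30.9 mL/min

CrCl = (140 − 59) × 98.9 / (72 × 3.6) = 8010.9 / 259.20 ≈ 30.9 mL/min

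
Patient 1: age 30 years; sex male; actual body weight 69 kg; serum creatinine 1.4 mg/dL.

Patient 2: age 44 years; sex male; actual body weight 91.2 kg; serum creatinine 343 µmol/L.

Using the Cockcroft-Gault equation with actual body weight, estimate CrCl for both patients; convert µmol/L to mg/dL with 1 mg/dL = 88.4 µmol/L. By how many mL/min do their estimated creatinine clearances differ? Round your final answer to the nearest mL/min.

Patient 1: CrCl = (140 − 30) × 69 / (72 × 1.4) = 7590.0 / 100.80 ≈ 75.3 mL/min
Patient 2: SCr = 343 / 88.4 = 3.88 mg/dL
Patient 2: CrCl = (140 − 44) × 91.2 / (72 × 3.88) = 8755.2 / 279.36 ≈ 31.3 mL/min
|75.3 − 31.3| = 44.0 mL/min

44 mL/min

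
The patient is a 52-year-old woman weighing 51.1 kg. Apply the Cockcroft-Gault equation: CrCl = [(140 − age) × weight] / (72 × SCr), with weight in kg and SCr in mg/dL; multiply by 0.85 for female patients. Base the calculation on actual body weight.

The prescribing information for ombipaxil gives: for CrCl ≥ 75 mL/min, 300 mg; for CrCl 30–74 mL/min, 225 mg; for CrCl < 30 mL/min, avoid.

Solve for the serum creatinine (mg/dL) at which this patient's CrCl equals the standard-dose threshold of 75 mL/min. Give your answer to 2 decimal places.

Standard dose requires CrCl ≥ 75 mL/min.
Set (140 − 52) × 51.1 × 0.85 / (72 × SCr) = 75
SCr = (140 − 52) × 51.1 × 0.85 / (72 × 75) = 0.708 mg/dL

0.71 mg/dL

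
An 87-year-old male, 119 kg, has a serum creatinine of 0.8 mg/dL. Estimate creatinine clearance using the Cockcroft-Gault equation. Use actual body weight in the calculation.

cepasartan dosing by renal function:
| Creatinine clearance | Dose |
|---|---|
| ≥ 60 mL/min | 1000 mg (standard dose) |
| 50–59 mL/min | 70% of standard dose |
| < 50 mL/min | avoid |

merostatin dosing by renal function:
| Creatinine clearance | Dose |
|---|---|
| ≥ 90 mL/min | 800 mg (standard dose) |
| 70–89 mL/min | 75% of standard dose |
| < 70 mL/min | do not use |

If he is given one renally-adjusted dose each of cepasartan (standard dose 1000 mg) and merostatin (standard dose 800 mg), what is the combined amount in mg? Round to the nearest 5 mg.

CrCl = (140 − 87) × 119 / (72 × 0.8) = 6307.0 / 57.60 ≈ 109.5 mL/min
CrCl ≈ 109 mL/min.
cepasartan: ≥ 60 mL/min → 100% of 1000 mg = 1000 mg.
merostatin: ≥ 90 mL/min → 100% of 800 mg = 800 mg.
Total = 1000 + 800 = 1800 mg.

1800 mg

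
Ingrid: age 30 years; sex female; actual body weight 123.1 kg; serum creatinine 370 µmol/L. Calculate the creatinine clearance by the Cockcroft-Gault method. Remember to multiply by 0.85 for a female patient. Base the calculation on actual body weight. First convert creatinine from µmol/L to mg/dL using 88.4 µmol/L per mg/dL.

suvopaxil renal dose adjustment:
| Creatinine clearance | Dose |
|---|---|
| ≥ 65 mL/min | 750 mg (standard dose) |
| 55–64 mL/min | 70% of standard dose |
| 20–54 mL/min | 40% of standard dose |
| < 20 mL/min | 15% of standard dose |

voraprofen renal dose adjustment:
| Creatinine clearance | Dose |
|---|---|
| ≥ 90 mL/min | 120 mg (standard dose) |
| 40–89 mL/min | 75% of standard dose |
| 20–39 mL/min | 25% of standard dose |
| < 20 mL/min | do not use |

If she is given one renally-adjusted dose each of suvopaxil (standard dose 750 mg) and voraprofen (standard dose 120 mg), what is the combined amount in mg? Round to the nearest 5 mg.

SCr = 370 / 88.4 = 4.186 mg/dL
CrCl = (140 − 30) × 123.1 / (72 × 4.186) × 0.85 = 13541.0 / 301.39 × 0.85 ≈ 38.2 mL/min
CrCl ≈ 38 mL/min.
suvopaxil: 20–54 mL/min → 40% of 750 mg = 300 mg.
voraprofen: 20–39 mL/min → 25% of 120 mg = 30 mg.
Total = 300 + 30 = 330 mg.

330 mg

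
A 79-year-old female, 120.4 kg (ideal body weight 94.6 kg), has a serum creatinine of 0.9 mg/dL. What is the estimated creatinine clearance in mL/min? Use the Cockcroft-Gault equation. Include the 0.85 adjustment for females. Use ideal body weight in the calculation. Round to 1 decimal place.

CrCl = (140 − 79) × 94.6 / (72 × 0.9) × 0.85 = 5770.6 / 64.80 × 0.85 ≈ 75.7 mL/min

75.7 mL/min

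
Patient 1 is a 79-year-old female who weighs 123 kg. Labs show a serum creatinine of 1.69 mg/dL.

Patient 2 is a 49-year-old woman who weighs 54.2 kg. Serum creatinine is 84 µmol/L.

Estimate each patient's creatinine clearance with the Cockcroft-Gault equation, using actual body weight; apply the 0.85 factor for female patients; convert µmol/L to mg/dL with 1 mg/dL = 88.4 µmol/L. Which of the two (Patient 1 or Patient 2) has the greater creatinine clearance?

Patient 2

Patient 1: CrCl = (140 − 79) × 123 / (72 × 1.69) × 0.85 = 7503.0 / 121.68 × 0.85 ≈ 52.4 mL/min
Patient 2: SCr = 84 / 88.4 = 0.95 mg/dL
Patient 2: CrCl = (140 − 49) × 54.2 / (72 × 0.95) × 0.85 = 4932.2 / 68.40 × 0.85 ≈ 61.3 mL/min
52.4 vs 61.3 mL/min → Patient 2 is higher.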